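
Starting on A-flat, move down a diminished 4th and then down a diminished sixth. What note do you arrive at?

G##

A diminished fourth down from Ab is E (letter E, 4 semitones down).
A diminished sixth down from E is G## (letter G, 7 semitones down).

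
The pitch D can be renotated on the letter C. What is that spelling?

C##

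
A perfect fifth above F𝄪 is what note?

A fifth above F lands on the letter C.
A perfect fifth spans 7 semitones, so F## moves to pitch class 2. On the letter C that is C##.

C##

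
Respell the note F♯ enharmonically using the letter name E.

F# is pitch class 6. The letter E alone is pitch class 4.
To reach pitch class 6 from E requires an offset of +2 semitones, i.e. double sharp: E##.

E##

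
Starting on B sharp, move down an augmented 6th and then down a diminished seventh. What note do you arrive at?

E#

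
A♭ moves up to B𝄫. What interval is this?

The letter names run A→B, a span of 1 letter step, so the interval is some kind of second.
Ab to Bbb is 1 semitone. A major second is 2, so 1 makes it minor.

minor second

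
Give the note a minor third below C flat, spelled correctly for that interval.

C down a major third is Ab, so the target letter is A.
From Cb, a minor third is 3 semitones down: Ab.

Ab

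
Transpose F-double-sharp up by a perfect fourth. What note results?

B#

F up a perfect fourth is Bb, so the target letter is B.
From F##, a perfect fourth is 5 semitones up: B#.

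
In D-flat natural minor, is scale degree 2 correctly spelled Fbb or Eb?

Each scale degree takes a distinct letter name. Degree 2 of a scale on D must use the letter E.
Eb and Fbb are enharmonically the same pitch, but only Eb uses the letter E, so it is the correct spelling here.

Eb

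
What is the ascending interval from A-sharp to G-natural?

diminished seventh

The letter names run A→G, a span of 6 letter steps, so the interval is some kind of seventh.
A# to G is 9 semitones. A major seventh is 11, so 9 makes it diminished.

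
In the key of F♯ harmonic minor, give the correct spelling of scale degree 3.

A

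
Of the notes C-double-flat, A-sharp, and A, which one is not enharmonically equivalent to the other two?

A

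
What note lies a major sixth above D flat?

D up a major sixth is B, so the target letter is B.
From Db, a major sixth is 9 semitones up: Bb.

Bb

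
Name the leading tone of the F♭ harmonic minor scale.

Eb

Degree 7 takes the letter 6 steps above F, which is E.
In harmonic minor, degree 7 sits 11 semitones above the tonic. Fb + 11 semitones is pitch class 3, spelled on E as Eb.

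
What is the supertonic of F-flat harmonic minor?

Gb

Degree 2 takes the letter 1 step above F, which is G.
In harmonic minor, degree 2 sits 2 semitones above the tonic. Fb + 2 semitones is pitch class 6, spelled on G as Gb.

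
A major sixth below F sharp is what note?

A sixth below F lands on the letter A.
A major sixth spans 9 semitones, so F# moves to pitch class 9. On the letter A that is A.

A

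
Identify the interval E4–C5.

minor sixth

The letter names run E→C, a span of 5 letter steps, so the interval is some kind of sixth.
E to C is 8 semitones. A major sixth is 9, so 8 makes it minor.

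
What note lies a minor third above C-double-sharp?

E#

C up a major third is E, so the target letter is E.
From C##, a minor third is 3 semitones up: E#.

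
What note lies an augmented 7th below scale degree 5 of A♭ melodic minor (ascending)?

Fbb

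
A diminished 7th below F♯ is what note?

A seventh below F lands on the letter G.
A diminished seventh spans 9 semitones, so F# moves to pitch class 9. On the letter G that is G##.

G##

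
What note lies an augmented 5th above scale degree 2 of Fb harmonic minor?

D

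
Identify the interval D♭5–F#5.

augmented third

Counting letters D–E–F gives a third.
Db→F# = 5 semitones, 1 wider than the major third (4), so augmented.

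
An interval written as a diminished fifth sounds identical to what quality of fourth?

A diminished fifth spans 6 semitones.
A fourth spanning 6 semitones is augmented (the perfect fourth is 5).

augmented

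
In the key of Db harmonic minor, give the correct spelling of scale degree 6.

Bbb

Degree 6 takes the letter 5 steps above D, which is B.
In harmonic minor, degree 6 sits 8 semitones above the tonic. Db + 8 semitones is pitch class 9, spelled on B as Bbb.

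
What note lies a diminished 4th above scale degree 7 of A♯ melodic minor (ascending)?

C#

Scale degree 7 of A# melodic minor (ascending) is G##.
A diminished fourth (4 semitones) above G## lands on the letter C, giving C#.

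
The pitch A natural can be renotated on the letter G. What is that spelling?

A is pitch class 9. The letter G alone is pitch class 7.
To reach pitch class 9 from G requires an offset of +2 semitones, i.e. double sharp: G##.

G##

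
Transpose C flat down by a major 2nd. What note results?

C down a major second is Bb, so the target letter is B.
From Cb, a major second is 2 semitones down: Bbb.

Bbb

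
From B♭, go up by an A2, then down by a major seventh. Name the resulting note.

D

An augmented second up from Bb is C# (letter C, 3 semitones up).
A major seventh down from C# is D (letter D, 11 semitones down).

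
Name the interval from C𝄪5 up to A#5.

Counting letters C–D–E–F–G–A gives a sixth.
C##→A# = 8 semitones, 1 narrower than the major sixth (9), so minor.

minor sixth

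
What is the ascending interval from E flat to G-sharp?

Counting letters E–F–G gives a third.
Eb→G# = 5 semitones, 1 wider than the major third (4), so augmented.

augmented third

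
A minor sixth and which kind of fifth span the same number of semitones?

A minor sixth spans 8 semitones.
A fifth spanning 8 semitones is augmented (the perfect fifth is 7).

augmented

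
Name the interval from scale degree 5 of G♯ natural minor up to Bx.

augmented sixth

Scale degree 5 of G# natural minor is D#.
D# up to B##: letters D→B make it a sixth; 10 semitones makes it augmented.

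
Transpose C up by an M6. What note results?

A sixth above C lands on the letter A.
A major sixth spans 9 semitones, so C moves to pitch class 9. On the letter A that is A.

A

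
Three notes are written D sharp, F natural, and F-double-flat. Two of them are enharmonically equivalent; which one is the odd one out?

In 12-tone equal temperament, enharmonic equivalents share a pitch class. D# is pitch class 3; F is pitch class 5; Fbb is pitch class 3.
D# and Fbb share pitch class 3, while F is pitch class 5.

F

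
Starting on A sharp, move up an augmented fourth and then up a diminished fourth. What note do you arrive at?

G#

An augmented fourth up from A# is D## (letter D, 6 semitones up).
A diminished fourth up from D## is G# (letter G, 4 semitones up).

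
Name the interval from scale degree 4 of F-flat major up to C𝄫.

minor second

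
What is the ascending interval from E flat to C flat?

minor sixth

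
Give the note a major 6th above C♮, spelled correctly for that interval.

A

A sixth above C lands on the letter A.
A major sixth spans 9 semitones, so C moves to pitch class 9. On the letter A that is A.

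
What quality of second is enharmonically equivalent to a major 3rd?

doubly augmented

A major third spans 4 semitones.
A second spanning 4 semitones is doubly augmented (the major second is 2).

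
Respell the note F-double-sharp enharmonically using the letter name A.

Abb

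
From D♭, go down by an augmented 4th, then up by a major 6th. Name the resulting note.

An augmented fourth down from Db is Abb (letter A, 6 semitones down).
A major sixth up from Abb is Fb (letter F, 9 semitones up).

Fb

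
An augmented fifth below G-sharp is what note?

C

G down a perfect fifth is C, so the target letter is C.
From G#, an augmented fifth is 8 semitones down: C.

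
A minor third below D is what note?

B

D down a major third is Bb, so the target letter is B.
From D, a minor third is 3 semitones down: B.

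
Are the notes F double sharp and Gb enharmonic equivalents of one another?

No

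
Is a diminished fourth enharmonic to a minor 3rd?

A diminished fourth spans 4 semitones; a minor third spans 3.
The spans differ, so they are not enharmonic equivalents.

No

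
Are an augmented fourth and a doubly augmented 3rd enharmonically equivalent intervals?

An augmented fourth spans 6 semitones; a doubly augmented third spans 6.
They are enharmonically equivalent.

Yes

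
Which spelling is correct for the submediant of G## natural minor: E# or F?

E#

Each scale degree takes a distinct letter name. Degree 6 of a scale on G must use the letter E.
E# and F are enharmonically the same pitch, but only E# uses the letter E, so it is the correct spelling here.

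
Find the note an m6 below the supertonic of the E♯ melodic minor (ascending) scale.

A##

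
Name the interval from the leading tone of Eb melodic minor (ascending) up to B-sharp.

The leading tone of Eb melodic minor (ascending) is D.
D up to B#: letters D→B make it a sixth; 10 semitones makes it augmented.

augmented sixth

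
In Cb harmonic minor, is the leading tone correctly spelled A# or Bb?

Each scale degree takes a distinct letter name. Degree 7 of a scale on C must use the letter B.
Bb and A# are enharmonically the same pitch, but only Bb uses the letter B, so it is the correct spelling here.

Bb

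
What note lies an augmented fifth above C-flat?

G

A fifth above C lands on the letter G.
An augmented fifth spans 8 semitones, so Cb moves to pitch class 7. On the letter G that is G.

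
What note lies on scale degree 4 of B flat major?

Degree 4 takes the letter 3 steps above B, which is E.
In major, degree 4 sits 5 semitones above the tonic. Bb + 5 semitones is pitch class 3, spelled on E as Eb.

Eb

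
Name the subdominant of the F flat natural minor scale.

Bbb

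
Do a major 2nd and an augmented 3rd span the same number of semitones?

A major second spans 2 semitones; an augmented third spans 5.
The spans differ, so they are not enharmonic equivalents.

No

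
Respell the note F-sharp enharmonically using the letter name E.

F# is pitch class 6. The letter E alone is pitch class 4.
To reach pitch class 6 from E requires an offset of +2 semitones, i.e. double sharp: E##.

E##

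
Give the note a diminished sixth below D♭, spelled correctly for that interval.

D down a major sixth is F, so the target letter is F.
From Db, a diminished sixth is 7 semitones down: F#.

F#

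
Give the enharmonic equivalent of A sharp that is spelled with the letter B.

Plain B sits 1 semitone above A#, so on the letter B the same pitch needs a flat: Bb.

Bb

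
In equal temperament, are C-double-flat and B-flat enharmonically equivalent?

Yes

Cbb is pitch class 10; Bb is pitch class 10.
All spellings map to pitch class 10, so they are enharmonically equivalent.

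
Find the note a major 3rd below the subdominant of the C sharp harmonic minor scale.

The subdominant of C# harmonic minor is F#.
A major third (4 semitones) below F# lands on the letter D, giving D.

D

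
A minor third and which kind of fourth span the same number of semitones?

doubly diminished

A minor third spans 3 semitones.
A fourth spanning 3 semitones is doubly diminished (the perfect fourth is 5).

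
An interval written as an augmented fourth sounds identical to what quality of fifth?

An augmented fourth spans 6 semitones.
A fifth spanning 6 semitones is diminished (the perfect fifth is 7).

diminished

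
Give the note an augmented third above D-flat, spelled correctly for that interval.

D up a major third is F#, so the target letter is F.
From Db, an augmented third is 5 semitones up: F#.

F#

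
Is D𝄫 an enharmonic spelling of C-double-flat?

No

Dbb is pitch class 0; Cbb is pitch class 10.
The pitch classes differ (0 vs. 10), so they are not enharmonic equivalents.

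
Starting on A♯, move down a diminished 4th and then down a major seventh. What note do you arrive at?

F##

A diminished fourth down from A# is E## (letter E, 4 semitones down).
A major seventh down from E## is F## (letter F, 11 semitones down).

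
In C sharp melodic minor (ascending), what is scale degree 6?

A#

Degree 6 takes the letter 5 steps above C, which is A.
In melodic minor (ascending), degree 6 sits 9 semitones above the tonic. C# + 9 semitones is pitch class 10, spelled on A as A#.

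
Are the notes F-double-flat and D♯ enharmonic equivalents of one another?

Fbb is pitch class 3; D# is pitch class 3.
All spellings map to pitch class 3, so they are enharmonically equivalent.

Yes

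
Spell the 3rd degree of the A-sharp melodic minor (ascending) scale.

Degree 3 takes the letter 2 steps above A, which is C.
In melodic minor (ascending), degree 3 sits 3 semitones above the tonic. A# + 3 semitones is pitch class 1, spelled on C as C#.

C#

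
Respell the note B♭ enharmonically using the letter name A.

A#

Bb is pitch class 10. The letter A alone is pitch class 9.
To reach pitch class 10 from A requires an offset of +1 semitone, i.e. sharp: A#.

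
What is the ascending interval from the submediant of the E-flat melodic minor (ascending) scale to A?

major sixth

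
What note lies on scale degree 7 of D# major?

C##

Degree 7 takes the letter 6 steps above D, which is C.
In major, degree 7 sits 11 semitones above the tonic. D# + 11 semitones is pitch class 2, spelled on C as C##.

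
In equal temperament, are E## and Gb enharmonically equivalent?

Yes

E## is pitch class 6; Gb is pitch class 6.
All spellings map to pitch class 6, so they are enharmonically equivalent.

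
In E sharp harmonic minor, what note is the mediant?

G#

Degree 3 takes the letter 2 steps above E, which is G.
In harmonic minor, degree 3 sits 3 semitones above the tonic. E# + 3 semitones is pitch class 8, spelled on G as G#.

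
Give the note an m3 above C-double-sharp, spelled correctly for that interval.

A third above C lands on the letter E.
A minor third spans 3 semitones, so C## moves to pitch class 5. On the letter E that is E#.

E#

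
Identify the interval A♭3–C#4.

Counting letters A–B–C gives a third.
Ab→C# = 5 semitones, 1 wider than the major third (4), so augmented.

augmented third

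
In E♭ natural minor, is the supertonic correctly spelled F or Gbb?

Each scale degree takes a distinct letter name. Degree 2 of a scale on E must use the letter F.
F and Gbb are enharmonically the same pitch, but only F uses the letter F, so it is the correct spelling here.

F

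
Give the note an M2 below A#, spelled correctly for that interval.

G#

A down a major second is G, so the target letter is G.
From A#, a major second is 2 semitones down: G#.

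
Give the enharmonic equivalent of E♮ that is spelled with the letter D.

D##

Plain D sits 2 semitones below E, so on the letter D the same pitch needs a double sharp: D##.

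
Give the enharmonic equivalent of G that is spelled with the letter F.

Plain F sits 2 semitones below G, so on the letter F the same pitch needs a double sharp: F##.

F##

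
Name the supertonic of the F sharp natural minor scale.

The F# natural minor scale runs F# G# A B C# D E.
Degree 2 is G#.

G#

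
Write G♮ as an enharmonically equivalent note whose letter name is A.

Abb

Plain A sits 2 semitones above G, so on the letter A the same pitch needs a double flat: Abb.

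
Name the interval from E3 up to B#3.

augmented fifth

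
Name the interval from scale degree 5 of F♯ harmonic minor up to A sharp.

major sixth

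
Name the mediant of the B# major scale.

The B# major scale runs B# C## D## E# F## G## A##.
Degree 3 is D##.

D##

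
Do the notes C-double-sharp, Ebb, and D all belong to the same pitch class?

C## = pitch class 2 and Ebb = pitch class 2 and D = pitch class 2 — the same pitch class, so they are enharmonic equivalents.

Yes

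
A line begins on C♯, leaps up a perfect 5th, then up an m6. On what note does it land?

A perfect fifth up from C# is G# (letter G, 7 semitones up).
A minor sixth up from G# is E (letter E, 8 semitones up).

E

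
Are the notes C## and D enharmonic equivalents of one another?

Yes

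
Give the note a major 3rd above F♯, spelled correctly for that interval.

A third above F lands on the letter A.
A major third spans 4 semitones, so F# moves to pitch class 10. On the letter A that is A#.

A#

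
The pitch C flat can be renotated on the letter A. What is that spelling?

Cb is pitch class 11. The letter A alone is pitch class 9.
To reach pitch class 11 from A requires an offset of +2 semitones, i.e. double sharp: A##.

A##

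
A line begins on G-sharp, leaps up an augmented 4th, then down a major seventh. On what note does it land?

D#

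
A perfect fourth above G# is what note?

A fourth above G lands on the letter C.
A perfect fourth spans 5 semitones, so G# moves to pitch class 1. On the letter C that is C#.

C#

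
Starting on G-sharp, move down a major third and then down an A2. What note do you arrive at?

Db

A major third down from G# is E (letter E, 4 semitones down).
An augmented second down from E is Db (letter D, 3 semitones down).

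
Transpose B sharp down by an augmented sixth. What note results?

B down a major sixth is D, so the target letter is D.
From B#, an augmented sixth is 10 semitones down: D.

D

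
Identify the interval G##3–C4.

The letter names run G→C, a span of 3 letter steps, so the interval is some kind of fourth.
G## to C is 3 semitones. A perfect fourth is 5, so 3 makes it doubly diminished.

doubly diminished fourth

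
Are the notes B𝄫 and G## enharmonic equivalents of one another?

Yes

Bbb is pitch class 9; G## is pitch class 9.
All spellings map to pitch class 9, so they are enharmonically equivalent.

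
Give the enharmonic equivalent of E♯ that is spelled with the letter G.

Gbb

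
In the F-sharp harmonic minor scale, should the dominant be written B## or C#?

C#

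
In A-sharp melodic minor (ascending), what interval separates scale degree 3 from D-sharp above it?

Scale degree 3 of A# melodic minor (ascending) is C#.
C# up to D#: letters C→D make it a second; 2 semitones makes it major.

major second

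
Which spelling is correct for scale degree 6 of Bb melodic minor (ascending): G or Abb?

G

Each scale degree takes a distinct letter name. Degree 6 of a scale on B must use the letter G.
G and Abb are enharmonically the same pitch, but only G uses the letter G, so it is the correct spelling here.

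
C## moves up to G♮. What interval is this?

doubly diminished fifth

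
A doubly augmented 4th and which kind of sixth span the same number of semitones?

A doubly augmented fourth spans 7 semitones.
A sixth spanning 7 semitones is diminished (the major sixth is 9).

diminished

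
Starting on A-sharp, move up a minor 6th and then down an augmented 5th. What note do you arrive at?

A minor sixth up from A# is F# (letter F, 8 semitones up).
An augmented fifth down from F# is Bb (letter B, 8 semitones down).

Bb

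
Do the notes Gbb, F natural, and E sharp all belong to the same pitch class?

Gbb = pitch class 5 and F = pitch class 5 and E# = pitch class 5 — the same pitch class, so they are enharmonic equivalents.

Yes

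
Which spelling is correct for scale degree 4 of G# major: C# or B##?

C#

Each scale degree takes a distinct letter name. Degree 4 of a scale on G must use the letter C.
C# and B## are enharmonically the same pitch, but only C# uses the letter C, so it is the correct spelling here.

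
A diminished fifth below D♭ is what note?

G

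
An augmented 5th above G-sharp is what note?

D##

G up a perfect fifth is D, so the target letter is D.
From G#, an augmented fifth is 8 semitones up: D##.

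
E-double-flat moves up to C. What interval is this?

augmented sixth

The letter names run E→C, a span of 5 letter steps, so the interval is some kind of sixth.
Ebb to C is 10 semitones. A major sixth is 9, so 10 makes it augmented.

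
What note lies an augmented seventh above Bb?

B up a major seventh is A#, so the target letter is A.
From Bb, an augmented seventh is 12 semitones up: A#.

A#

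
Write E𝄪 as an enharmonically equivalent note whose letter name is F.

Plain F sits 1 semitone below E##, so on the letter F the same pitch needs a sharp: F#.

F#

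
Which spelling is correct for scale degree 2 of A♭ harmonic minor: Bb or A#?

Bb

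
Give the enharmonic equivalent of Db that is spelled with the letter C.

Plain C sits 1 semitone below Db, so on the letter C the same pitch needs a sharp: C#.

C#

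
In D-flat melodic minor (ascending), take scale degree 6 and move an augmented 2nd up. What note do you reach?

Scale degree 6 of Db melodic minor (ascending) is Bb.
An augmented second (3 semitones) above Bb lands on the letter C, giving C#.

C#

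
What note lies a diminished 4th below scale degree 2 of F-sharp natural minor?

D##

Scale degree 2 of F# natural minor is G#.
A diminished fourth (4 semitones) below G# lands on the letter D, giving D##.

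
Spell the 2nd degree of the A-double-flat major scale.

The Abb major scale runs Abb Bbb Cb Dbb Ebb Fb Gb.
Degree 2 is Bbb.

Bbb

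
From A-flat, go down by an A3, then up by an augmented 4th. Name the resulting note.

Bbb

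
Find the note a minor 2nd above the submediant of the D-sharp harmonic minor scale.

The submediant of D# harmonic minor is B.
A minor second (1 semitone) above B lands on the letter C, giving C.

C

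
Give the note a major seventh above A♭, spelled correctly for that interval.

G

A up a major seventh is G#, so the target letter is G.
From Ab, a major seventh is 11 semitones up: G.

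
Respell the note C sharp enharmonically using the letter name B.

B##

Plain B sits 2 semitones below C#, so on the letter B the same pitch needs a double sharp: B##.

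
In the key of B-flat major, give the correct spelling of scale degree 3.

D

The Bb major scale runs Bb C D Eb F G A.
Degree 3 is D.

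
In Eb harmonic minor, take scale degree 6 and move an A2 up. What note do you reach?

D

Scale degree 6 of Eb harmonic minor is Cb.
An augmented second (3 semitones) above Cb lands on the letter D, giving D.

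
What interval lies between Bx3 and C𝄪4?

minor second

Counting letters B–C gives a second.
B##→C## = 1 semitone, 1 narrower than the major second (2), so minor.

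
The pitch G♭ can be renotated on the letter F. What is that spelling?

Plain F sits 1 semitone below Gb, so on the letter F the same pitch needs a sharp: F#.

F#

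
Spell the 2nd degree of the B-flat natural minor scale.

C

Degree 2 takes the letter 1 step above B, which is C.
In natural minor, degree 2 sits 2 semitones above the tonic. Bb + 2 semitones is pitch class 0, spelled on C as C.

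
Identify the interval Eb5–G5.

major third

The letter names run E→G, a span of 2 letter steps, so the interval is some kind of third.
Eb to G is 4 semitones. A major third is 4, so 4 makes it major.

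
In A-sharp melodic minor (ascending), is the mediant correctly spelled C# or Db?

Each scale degree takes a distinct letter name. Degree 3 of a scale on A must use the letter C.
C# and Db are enharmonically the same pitch, but only C# uses the letter C, so it is the correct spelling here.

C#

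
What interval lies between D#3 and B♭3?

Counting letters D–E–F–G–A–B gives a sixth.
D#→Bb = 7 semitones, 2 narrower than the major sixth (9), so diminished.

diminished sixth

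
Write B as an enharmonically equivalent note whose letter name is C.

B is pitch class 11. The letter C alone is pitch class 0.
To reach pitch class 11 from C requires an offset of -1 semitone, i.e. flat: Cb.

Cb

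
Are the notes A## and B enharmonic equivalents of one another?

A## = pitch class 11 and B = pitch class 11 — the same pitch class, so they are enharmonic equivalents.

Yes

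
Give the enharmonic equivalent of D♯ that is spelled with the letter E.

Eb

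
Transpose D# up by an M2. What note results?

A second above D lands on the letter E.
A major second spans 2 semitones, so D# moves to pitch class 5. On the letter E that is E#.

E#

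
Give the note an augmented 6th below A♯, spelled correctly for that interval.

C

A down a major sixth is C, so the target letter is C.
From A#, an augmented sixth is 10 semitones down: C.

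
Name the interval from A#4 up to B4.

minor second

Counting letters A–B gives a second.
A#→B = 1 semitone, 1 narrower than the major second (2), so minor.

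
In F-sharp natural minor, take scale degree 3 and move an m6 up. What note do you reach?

Scale degree 3 of F# natural minor is A.
A minor sixth (8 semitones) above A lands on the letter F, giving F.

F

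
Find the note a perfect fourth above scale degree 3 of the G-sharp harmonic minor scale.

Scale degree 3 of G# harmonic minor is B.
A perfect fourth (5 semitones) above B lands on the letter E, giving E.

E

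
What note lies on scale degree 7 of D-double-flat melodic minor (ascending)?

Degree 7 takes the letter 6 steps above D, which is C.
In melodic minor (ascending), degree 7 sits 11 semitones above the tonic. Dbb + 11 semitones is pitch class 11, spelled on C as Cb.

Cb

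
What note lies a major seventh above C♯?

C up a major seventh is B, so the target letter is B.
From C#, a major seventh is 11 semitones up: B#.

B#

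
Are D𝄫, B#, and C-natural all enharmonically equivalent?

Yes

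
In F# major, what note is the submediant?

D#

Degree 6 takes the letter 5 steps above F, which is D.
In major, degree 6 sits 9 semitones above the tonic. F# + 9 semitones is pitch class 3, spelled on D as D#.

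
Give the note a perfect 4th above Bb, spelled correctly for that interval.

A fourth above B lands on the letter E.
A perfect fourth spans 5 semitones, so Bb moves to pitch class 3. On the letter E that is Eb.

Eb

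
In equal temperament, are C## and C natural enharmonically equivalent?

Two spellings are enharmonically equivalent only if they share a pitch class.
Here C## → 2, C → 0; 0 ≠ 2, so they are not.

No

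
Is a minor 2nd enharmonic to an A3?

No

A minor second spans 1 semitone; an augmented third spans 5.
The spans differ, so they are not enharmonic equivalents.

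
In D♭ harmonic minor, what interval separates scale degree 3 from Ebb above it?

minor seventh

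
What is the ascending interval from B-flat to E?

Counting letters B–C–D–E gives a fourth.
Bb→E = 6 semitones, 1 wider than the perfect fourth (5), so augmented.

augmented fourth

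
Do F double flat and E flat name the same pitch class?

Fbb = pitch class 3 and Eb = pitch class 3 — the same pitch class, so they are enharmonic equivalents.

Yes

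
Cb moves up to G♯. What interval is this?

doubly augmented fifth

Counting letters C–D–E–F–G gives a fifth.
Cb→G# = 9 semitones, 2 wider than the perfect fifth (7), so doubly augmented.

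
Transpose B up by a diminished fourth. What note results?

A fourth above B lands on the letter E.
A diminished fourth spans 4 semitones, so B moves to pitch class 3. On the letter E that is Eb.

Eb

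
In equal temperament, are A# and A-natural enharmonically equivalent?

No

Two spellings are enharmonically equivalent only if they share a pitch class.
Here A# → 10, A → 9; 9 ≠ 10, so they are not.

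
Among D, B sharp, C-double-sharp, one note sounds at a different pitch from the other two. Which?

B#

In 12-tone equal temperament, enharmonic equivalents share a pitch class. D is pitch class 2; B# is pitch class 0; C## is pitch class 2.
D and C## share pitch class 2, while B# is pitch class 0.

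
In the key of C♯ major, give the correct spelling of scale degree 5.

The C# major scale runs C# D# E# F# G# A# B#.
Degree 5 is G#.

G#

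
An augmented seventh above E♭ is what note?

D#

E up a major seventh is D#, so the target letter is D.
From Eb, an augmented seventh is 12 semitones up: D#.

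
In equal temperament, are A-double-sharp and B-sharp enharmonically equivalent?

No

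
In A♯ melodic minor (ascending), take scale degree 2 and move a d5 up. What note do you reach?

F#

Scale degree 2 of A# melodic minor (ascending) is B#.
A diminished fifth (6 semitones) above B# lands on the letter F, giving F#.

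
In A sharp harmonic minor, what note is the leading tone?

G##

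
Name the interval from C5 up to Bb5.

The letter names run C→B, a span of 6 letter steps, so the interval is some kind of seventh.
C to Bb is 10 semitones. A major seventh is 11, so 10 makes it minor.

minor seventh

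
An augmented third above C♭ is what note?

C up a major third is E, so the target letter is E.
From Cb, an augmented third is 5 semitones up: E.

E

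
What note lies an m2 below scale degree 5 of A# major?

Scale degree 5 of A# major is E#.
A minor second (1 semitone) below E# lands on the letter D, giving D##.

D##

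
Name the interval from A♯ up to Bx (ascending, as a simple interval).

augmented second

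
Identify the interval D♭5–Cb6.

minor seventh

Counting letters D–E–F–G–A–B–C gives a seventh.
Db→Cb = 10 semitones, 1 narrower than the major seventh (11), so minor.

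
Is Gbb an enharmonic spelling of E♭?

No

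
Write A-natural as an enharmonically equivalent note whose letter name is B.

A is pitch class 9. The letter B alone is pitch class 11.
To reach pitch class 9 from B requires an offset of -2 semitones, i.e. double flat: Bbb.

Bbb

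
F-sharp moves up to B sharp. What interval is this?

augmented fourth

Counting letters F–G–A–B gives a fourth.
F#→B# = 6 semitones, 1 wider than the perfect fourth (5), so augmented.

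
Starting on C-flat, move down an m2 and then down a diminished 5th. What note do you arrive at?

A minor second down from Cb is Bb (letter B, 1 semitone down).
A diminished fifth down from Bb is E (letter E, 6 semitones down).

E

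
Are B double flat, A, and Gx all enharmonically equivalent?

Yes

Bbb is pitch class 9; A is pitch class 9; G## is pitch class 9.
All spellings map to pitch class 9, so they are enharmonically equivalent.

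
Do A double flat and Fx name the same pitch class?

Abb is pitch class 7; F## is pitch class 7.
All spellings map to pitch class 7, so they are enharmonically equivalent.

Yes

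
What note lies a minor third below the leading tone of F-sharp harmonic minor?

The leading tone of F# harmonic minor is E#.
A minor third (3 semitones) below E# lands on the letter C, giving C##.

C##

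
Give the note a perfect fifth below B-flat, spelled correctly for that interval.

A fifth below B lands on the letter E.
A perfect fifth spans 7 semitones, so Bb moves to pitch class 3. On the letter E that is Eb.

Eb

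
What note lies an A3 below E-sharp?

A third below E lands on the letter C.
An augmented third spans 5 semitones, so E# moves to pitch class 0. On the letter C that is C.

C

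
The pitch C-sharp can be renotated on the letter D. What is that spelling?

C# is pitch class 1. The letter D alone is pitch class 2.
To reach pitch class 1 from D requires an offset of -1 semitone, i.e. flat: Db.

Db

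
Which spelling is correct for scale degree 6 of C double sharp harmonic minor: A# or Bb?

A#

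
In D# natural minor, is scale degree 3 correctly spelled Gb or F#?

F#

Each scale degree takes a distinct letter name. Degree 3 of a scale on D must use the letter F.
F# and Gb are enharmonically the same pitch, but only F# uses the letter F, so it is the correct spelling here.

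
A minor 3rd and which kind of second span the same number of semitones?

A minor third spans 3 semitones.
A second spanning 3 semitones is augmented (the major second is 2).

augmented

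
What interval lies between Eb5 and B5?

The letter names run E→B, a span of 4 letter steps, so the interval is some kind of fifth.
Eb to B is 8 semitones. A perfect fifth is 7, so 8 makes it augmented.

augmented fifth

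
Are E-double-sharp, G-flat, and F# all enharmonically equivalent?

E## = pitch class 6 and Gb = pitch class 6 and F# = pitch class 6 — the same pitch class, so they are enharmonic equivalents.

Yes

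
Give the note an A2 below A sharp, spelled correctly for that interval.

A second below A lands on the letter G.
An augmented second spans 3 semitones, so A# moves to pitch class 7. On the letter G that is G.

G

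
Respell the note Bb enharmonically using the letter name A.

Bb is pitch class 10. The letter A alone is pitch class 9.
To reach pitch class 10 from A requires an offset of +1 semitone, i.e. sharp: A#.

A#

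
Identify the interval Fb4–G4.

augmented second

Counting letters F–G gives a second.
Fb→G = 3 semitones, 1 wider than the major second (2), so augmented.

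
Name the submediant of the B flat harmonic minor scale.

Gb

Degree 6 takes the letter 5 steps above B, which is G.
In harmonic minor, degree 6 sits 8 semitones above the tonic. Bb + 8 semitones is pitch class 6, spelled on G as Gb.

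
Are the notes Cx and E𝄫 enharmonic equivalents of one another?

Yes

C## is pitch class 2; Ebb is pitch class 2.
All spellings map to pitch class 2, so they are enharmonically equivalent.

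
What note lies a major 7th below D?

Eb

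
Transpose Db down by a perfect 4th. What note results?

A fourth below D lands on the letter A.
A perfect fourth spans 5 semitones, so Db moves to pitch class 8. On the letter A that is Ab.

Ab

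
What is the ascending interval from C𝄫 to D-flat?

augmented second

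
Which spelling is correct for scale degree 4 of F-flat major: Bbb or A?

Each scale degree takes a distinct letter name. Degree 4 of a scale on F must use the letter B.
Bbb and A are enharmonically the same pitch, but only Bbb uses the letter B, so it is the correct spelling here.

Bbb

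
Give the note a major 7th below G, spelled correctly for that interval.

Ab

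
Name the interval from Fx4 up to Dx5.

major sixth

Counting letters F–G–A–B–C–D gives a sixth.
F##→D## = 9 semitones, exactly the major sixth.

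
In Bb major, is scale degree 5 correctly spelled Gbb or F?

F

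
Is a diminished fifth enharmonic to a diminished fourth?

No

A diminished fifth spans 6 semitones; a diminished fourth spans 4.
The spans differ, so they are not enharmonic equivalents.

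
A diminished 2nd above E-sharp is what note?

E up a major second is F#, so the target letter is F.
From E#, a diminished second is 0 semitones up: F.

F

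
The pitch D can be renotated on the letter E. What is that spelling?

Ebb

Plain E sits 2 semitones above D, so on the letter E the same pitch needs a double flat: Ebb.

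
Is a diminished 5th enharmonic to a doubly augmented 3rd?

Yes

A diminished fifth spans 6 semitones; a doubly augmented third spans 6.
They are enharmonically equivalent.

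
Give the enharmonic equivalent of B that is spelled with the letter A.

A##

Plain A sits 2 semitones below B, so on the letter A the same pitch needs a double sharp: A##.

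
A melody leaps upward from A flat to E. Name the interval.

augmented fifth

Counting letters A–B–C–D–E gives a fifth.
Ab→E = 8 semitones, 1 wider than the perfect fifth (7), so augmented.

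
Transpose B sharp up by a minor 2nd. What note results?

C#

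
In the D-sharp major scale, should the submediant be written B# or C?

Each scale degree takes a distinct letter name. Degree 6 of a scale on D must use the letter B.
B# and C are enharmonically the same pitch, but only B# uses the letter B, so it is the correct spelling here.

B#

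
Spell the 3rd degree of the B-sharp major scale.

D##

Degree 3 takes the letter 2 steps above B, which is D.
In major, degree 3 sits 4 semitones above the tonic. B# + 4 semitones is pitch class 4, spelled on D as D##.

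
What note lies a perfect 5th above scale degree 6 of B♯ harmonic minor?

D#

Scale degree 6 of B# harmonic minor is G#.
A perfect fifth (7 semitones) above G# lands on the letter D, giving D#.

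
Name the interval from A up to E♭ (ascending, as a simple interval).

The letter names run A→E, a span of 4 letter steps, so the interval is some kind of fifth.
A to Eb is 6 semitones. A perfect fifth is 7, so 6 makes it diminished.

diminished fifth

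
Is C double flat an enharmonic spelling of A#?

Cbb is pitch class 10; A# is pitch class 10.
All spellings map to pitch class 10, so they are enharmonically equivalent.

Yes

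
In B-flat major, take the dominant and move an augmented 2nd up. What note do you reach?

G#

The dominant of Bb major is F.
An augmented second (3 semitones) above F lands on the letter G, giving G#.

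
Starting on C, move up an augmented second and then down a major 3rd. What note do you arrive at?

B

An augmented second up from C is D# (letter D, 3 semitones up).
A major third down from D# is B (letter B, 4 semitones down).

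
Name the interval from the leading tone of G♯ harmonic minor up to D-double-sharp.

The leading tone of G# harmonic minor is F##.
F## up to D##: letters F→D make it a sixth; 9 semitones makes it major.

major sixth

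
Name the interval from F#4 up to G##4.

augmented second

Counting letters F–G gives a second.
F#→G## = 3 semitones, 1 wider than the major second (2), so augmented.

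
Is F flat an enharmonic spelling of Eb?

No

Fb is pitch class 4; Eb is pitch class 3.
The pitch classes differ (4 vs. 3), so they are not enharmonic equivalents.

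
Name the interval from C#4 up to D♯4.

Counting letters C–D gives a second.
C#→D# = 2 semitones, exactly the major second.

major second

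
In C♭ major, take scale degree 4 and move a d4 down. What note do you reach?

C

Scale degree 4 of Cb major is Fb.
A diminished fourth (4 semitones) below Fb lands on the letter C, giving C.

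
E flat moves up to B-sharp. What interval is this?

doubly augmented fifth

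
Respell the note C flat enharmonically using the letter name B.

B

Cb is pitch class 11. The letter B alone is pitch class 11.
Pitch class 11 on B needs no accidental: B.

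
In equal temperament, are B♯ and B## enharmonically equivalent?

Two spellings are enharmonically equivalent only if they share a pitch class.
Here B# → 0, B## → 1; 0 ≠ 1, so they are not.

No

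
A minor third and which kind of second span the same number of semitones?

A minor third spans 3 semitones.
A second spanning 3 semitones is augmented (the major second is 2).

augmented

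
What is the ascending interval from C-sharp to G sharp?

The letter names run C→G, a span of 4 letter steps, so the interval is some kind of fifth.
C# to G# is 7 semitones. A perfect fifth is 7, so 7 makes it perfect.

perfect fifth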